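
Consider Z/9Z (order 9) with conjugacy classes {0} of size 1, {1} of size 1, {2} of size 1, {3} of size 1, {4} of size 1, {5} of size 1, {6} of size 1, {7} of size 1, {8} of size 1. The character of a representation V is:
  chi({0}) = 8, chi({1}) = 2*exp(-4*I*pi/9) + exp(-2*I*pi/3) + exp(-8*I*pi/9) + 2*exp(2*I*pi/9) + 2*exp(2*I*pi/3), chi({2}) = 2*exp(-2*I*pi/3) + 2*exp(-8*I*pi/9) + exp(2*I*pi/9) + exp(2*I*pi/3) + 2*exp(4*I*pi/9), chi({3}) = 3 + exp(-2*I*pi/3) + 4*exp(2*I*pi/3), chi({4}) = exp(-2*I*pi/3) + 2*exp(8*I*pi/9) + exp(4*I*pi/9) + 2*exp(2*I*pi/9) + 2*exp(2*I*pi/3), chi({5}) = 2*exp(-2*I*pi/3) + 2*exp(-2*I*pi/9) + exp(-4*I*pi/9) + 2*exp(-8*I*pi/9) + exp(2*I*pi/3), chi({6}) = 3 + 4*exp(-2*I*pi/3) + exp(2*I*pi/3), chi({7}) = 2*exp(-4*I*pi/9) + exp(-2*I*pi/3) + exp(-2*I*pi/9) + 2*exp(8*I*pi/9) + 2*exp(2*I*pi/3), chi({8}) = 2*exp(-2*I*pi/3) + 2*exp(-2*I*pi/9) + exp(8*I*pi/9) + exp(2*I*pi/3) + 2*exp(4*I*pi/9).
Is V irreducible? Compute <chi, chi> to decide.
Not irreducible (reducible): <chi, chi> = 14 > 1.

Proof sketch: <chi, chi> = (1/|G|) sum_C |C| * |chi(C)|^2 = (1/9)[1*|8|^2 + 1*|2*exp(-4*I*pi/9) + exp(-2*I*pi/3) + exp(-8*I*pi/9) + 2*exp(2*I*pi/9) + 2*exp(2*I*pi/3)|^2 + 1*|2*exp(-2*I*pi/3) + 2*exp(-8*I*pi/9) + exp(2*I*pi/9) + exp(2*I*pi/3) + 2*exp(4*I*pi/9)|^2 + 1*|3 + exp(-2*I*pi/3) + 4*exp(2*I*pi/3)|^2 + 1*|exp(-2*I*pi/3) + 2*exp(8*I*pi/9) + exp(4*I*pi/9) + 2*exp(2*I*pi/9) + 2*exp(2*I*pi/3)|^2 + 1*|2*exp(-2*I*pi/3) + 2*exp(-2*I*pi/9) + exp(-4*I*pi/9) + 2*exp(-8*I*pi/9) + exp(2*I*pi/3)|^2 + 1*|3 + 4*exp(-2*I*pi/3) + exp(2*I*pi/3)|^2 + 1*|2*exp(-4*I*pi/9) + exp(-2*I*pi/3) + exp(-2*I*pi/9) + 2*exp(8*I*pi/9) + 2*exp(2*I*pi/3)|^2 + 1*|2*exp(-2*I*pi/3) + 2*exp(-2*I*pi/9) + exp(8*I*pi/9) + exp(2*I*pi/3) + 2*exp(4*I*pi/9)|^2]
  = (1/9)[(64) + (14 + 8*exp(-4*I*pi/9) + 6*exp(-2*I*pi/3) + 8*exp(-8*I*pi/9) + 3*exp(-2*I*pi/9) + 3*exp(2*I*pi/9) + 8*exp(8*I*pi/9) + 6*exp(2*I*pi/3) + 8*exp(4*I*pi/9)) + (14 + 6*exp(-2*I*pi/3) + 8*exp(-2*I*pi/9) + 3*exp(-4*I*pi/9) + 8*exp(-8*I*pi/9) + 8*exp(8*I*pi/9) + 3*exp(4*I*pi/9) + 8*exp(2*I*pi/9) + 6*exp(2*I*pi/3)) + (7) + (14 + 8*exp(-4*I*pi/9) + 6*exp(-2*I*pi/3) + 8*exp(-2*I*pi/9) + 3*exp(-8*I*pi/9) + 3*exp(8*I*pi/9) + 8*exp(2*I*pi/9) + 6*exp(2*I*pi/3) + 8*exp(4*I*pi/9)) + (14 + 8*exp(-4*I*pi/9) + 6*exp(-2*I*pi/3) + 8*exp(-2*I*pi/9) + 3*exp(-8*I*pi/9) + 3*exp(8*I*pi/9) + 8*exp(2*I*pi/9) + 6*exp(2*I*pi/3) + 8*exp(4*I*pi/9)) + (7) + (14 + 6*exp(-2*I*pi/3) + 8*exp(-2*I*pi/9) + 3*exp(-4*I*pi/9) + 8*exp(-8*I*pi/9) + 8*exp(8*I*pi/9) + 3*exp(4*I*pi/9) + 8*exp(2*I*pi/9) + 6*exp(2*I*pi/3)) + (14 + 8*exp(-4*I*pi/9) + 6*exp(-2*I*pi/3) + 8*exp(-8*I*pi/9) + 3*exp(-2*I*pi/9) + 3*exp(2*I*pi/9) + 8*exp(8*I*pi/9) + 6*exp(2*I*pi/3) + 8*exp(4*I*pi/9))] = 126/9 = 14.
(Exp terms are combined using exp(i*s)*conj(exp(i*t)) = exp(i*(s-t)), and sums of them are collapsed using the identity that for every m > 1 the m distinct m-th roots of unity sum to 0, e.g. 1 + exp(2*I*pi/3) + exp(-2*I*pi/3) = 0.)
A character is irreducible iff <chi, chi> = 1, so this representation is reducible.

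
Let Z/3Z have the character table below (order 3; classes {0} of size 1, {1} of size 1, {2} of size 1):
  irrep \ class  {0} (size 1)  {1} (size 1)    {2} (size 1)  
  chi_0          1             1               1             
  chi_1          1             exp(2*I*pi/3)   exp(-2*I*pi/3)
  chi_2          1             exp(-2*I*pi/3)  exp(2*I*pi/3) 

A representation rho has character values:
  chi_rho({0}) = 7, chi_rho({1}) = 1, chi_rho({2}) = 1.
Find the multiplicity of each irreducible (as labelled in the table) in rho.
Multiplicities: chi_0: 3, chi_1: 2, chi_2: 2.

Why: Use <chi_rho, chi> = (1/|G|) sum_C |C| * chi_rho(C) * conj(chi(C)) with |G| = 3 for each irreducible chi in the table:
  <chi_rho, chi_0> = (1/3)[1*(7)*conj(1) + 1*(1)*conj(1) + 1*(1)*conj(1)]
      = (1/3)[(7) + (1) + (1)] = 9/3 = 3
  <chi_rho, chi_1> = (1/3)[1*(7)*conj(1) + 1*(1)*conj(exp(2*I*pi/3)) + 1*(1)*conj(exp(-2*I*pi/3))]
      = (1/3)[(7) + (2 + 3*exp(-2*I*pi/3) + 2*exp(2*I*pi/3)) + (2 + 2*exp(-2*I*pi/3) + 3*exp(2*I*pi/3))] = 6/3 = 2
  <chi_rho, chi_2> = (1/3)[1*(7)*conj(1) + 1*(1)*conj(exp(-2*I*pi/3)) + 1*(1)*conj(exp(2*I*pi/3))]
      = (1/3)[(7) + (2 + 2*exp(-2*I*pi/3) + 3*exp(2*I*pi/3)) + (2 + 3*exp(-2*I*pi/3) + 2*exp(2*I*pi/3))] = 6/3 = 2
(Exp terms are combined using exp(i*s)*conj(exp(i*t)) = exp(i*(s-t)), and sums of them are collapsed using the identity that for every m > 1 the m distinct m-th roots of unity sum to 0, e.g. 1 + exp(2*I*pi/3) + exp(-2*I*pi/3) = 0.)
Dimension check: dim(rho) = sum (mult * dim) = 3*1 + 2*1 + 2*1 = 7 = chi_rho(e) = 7.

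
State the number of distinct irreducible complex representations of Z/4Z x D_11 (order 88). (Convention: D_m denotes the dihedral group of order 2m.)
28

The number of irreducible complex representations of a finite group equals its number of conjugacy classes. For a direct product, #classes(G x H) = #classes(G) * #classes(H). Z/4Z has 4 classes (abelian), D_11 has 7 classes, so 4 * 7 = 28, so Z/4Z x D_11 (order 88) has exactly 28 irreducible complex representations.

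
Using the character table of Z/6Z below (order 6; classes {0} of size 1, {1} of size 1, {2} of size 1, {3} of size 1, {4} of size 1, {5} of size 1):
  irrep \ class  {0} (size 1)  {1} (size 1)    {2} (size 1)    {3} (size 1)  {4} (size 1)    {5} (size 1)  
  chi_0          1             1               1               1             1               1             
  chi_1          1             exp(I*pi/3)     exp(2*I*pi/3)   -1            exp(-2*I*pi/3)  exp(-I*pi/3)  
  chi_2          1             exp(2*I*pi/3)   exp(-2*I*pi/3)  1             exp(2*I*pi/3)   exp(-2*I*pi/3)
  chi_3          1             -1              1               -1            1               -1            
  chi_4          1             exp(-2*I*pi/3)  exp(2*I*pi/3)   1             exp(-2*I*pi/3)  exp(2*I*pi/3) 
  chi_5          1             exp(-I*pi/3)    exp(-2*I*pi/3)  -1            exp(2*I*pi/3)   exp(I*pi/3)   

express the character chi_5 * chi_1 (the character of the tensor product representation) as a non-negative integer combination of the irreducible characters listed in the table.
chi_5 tensor chi_1 = chi_0 (all other irreducibles have multiplicity 0).

Why: The character of a tensor product is the pointwise product (chi_5 * chi_1)(C) = chi_5(C) * chi_1(C):
  {0}: (1)*(1), {1}: (exp(-I*pi/3))*(exp(I*pi/3)), {2}: (exp(-2*I*pi/3))*(exp(2*I*pi/3)), {3}: (-1)*(-1), {4}: (exp(2*I*pi/3))*(exp(-2*I*pi/3)), {5}: (exp(I*pi/3))*(exp(-I*pi/3))
so (chi_5 * chi_1) takes values
  {0} -> 1, {1} -> 1, {2} -> 1, {3} -> 1, {4} -> 1, {5} -> 1.
Now take the inner product of this character with each irreducible chi from the table, <chi_5*chi_1, chi> = (1/6) sum_C |C| (chi_5*chi_1)(C) conj(chi(C)):
  <chi_5*chi_1, chi_0> = (1/6)[1*(1)*conj(1) + 1*(1)*conj(1) + 1*(1)*conj(1) + 1*(1)*conj(1) + 1*(1)*conj(1) + 1*(1)*conj(1)]
      = (1/6)[(1) + (1) + (1) + (1) + (1) + (1)] = 6/6 = 1
  <chi_5*chi_1, chi_1> = (1/6)[1*(1)*conj(1) + 1*(1)*conj(exp(I*pi/3)) + 1*(1)*conj(exp(2*I*pi/3)) + 1*(1)*conj(-1) + 1*(1)*conj(exp(-2*I*pi/3)) + 1*(1)*conj(exp(-I*pi/3))]
      = (1/6)[(1) + (exp(-I*pi/3)) + (exp(-2*I*pi/3)) + (-1) + (exp(2*I*pi/3)) + (exp(I*pi/3))] = 0/6 = 0
  <chi_5*chi_1, chi_2> = (1/6)[1*(1)*conj(1) + 1*(1)*conj(exp(2*I*pi/3)) + 1*(1)*conj(exp(-2*I*pi/3)) + 1*(1)*conj(1) + 1*(1)*conj(exp(2*I*pi/3)) + 1*(1)*conj(exp(-2*I*pi/3))]
      = (1/6)[(1) + (exp(-2*I*pi/3)) + (exp(2*I*pi/3)) + (1) + (exp(-2*I*pi/3)) + (exp(2*I*pi/3))] = 0/6 = 0
  <chi_5*chi_1, chi_3> = (1/6)[1*(1)*conj(1) + 1*(1)*conj(-1) + 1*(1)*conj(1) + 1*(1)*conj(-1) + 1*(1)*conj(1) + 1*(1)*conj(-1)]
      = (1/6)[(1) + (-1) + (1) + (-1) + (1) + (-1)] = 0/6 = 0
  <chi_5*chi_1, chi_4> = (1/6)[1*(1)*conj(1) + 1*(1)*conj(exp(-2*I*pi/3)) + 1*(1)*conj(exp(2*I*pi/3)) + 1*(1)*conj(1) + 1*(1)*conj(exp(-2*I*pi/3)) + 1*(1)*conj(exp(2*I*pi/3))]
      = (1/6)[(1) + (exp(2*I*pi/3)) + (exp(-2*I*pi/3)) + (1) + (exp(2*I*pi/3)) + (exp(-2*I*pi/3))] = 0/6 = 0
  <chi_5*chi_1, chi_5> = (1/6)[1*(1)*conj(1) + 1*(1)*conj(exp(-I*pi/3)) + 1*(1)*conj(exp(-2*I*pi/3)) + 1*(1)*conj(-1) + 1*(1)*conj(exp(2*I*pi/3)) + 1*(1)*conj(exp(I*pi/3))]
      = (1/6)[(1) + (exp(I*pi/3)) + (exp(2*I*pi/3)) + (-1) + (exp(-2*I*pi/3)) + (exp(-I*pi/3))] = 0/6 = 0
(Exp terms are combined using exp(i*s)*conj(exp(i*t)) = exp(i*(s-t)), and sums of them are collapsed using the identity that for every m > 1 the m distinct m-th roots of unity sum to 0, e.g. 1 + exp(2*I*pi/3) + exp(-2*I*pi/3) = 0.)
Hence the multiplicities are chi_0: 1. Dimension check: dim(chi_5)*dim(chi_1) = 1*1 = 1 and sum (mult * dim) = 1*1 = 1.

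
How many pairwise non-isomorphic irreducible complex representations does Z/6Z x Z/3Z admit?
18

Reasoning: The number of irreducible complex representations of a finite group equals its number of conjugacy classes. Z/6Z x Z/3Z is abelian of order 18, so every element is its own conjugacy class: 18 classes, so Z/6Z x Z/3Z (order 18) has exactly 18 irreducible complex representations.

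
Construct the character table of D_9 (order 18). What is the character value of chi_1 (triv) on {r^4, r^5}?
Conjugacy classes: {e} of size 1, {r^1, r^8} of size 2, {r^2, r^7} of size 2, {r^3, r^6} of size 2, {r^4, r^5} of size 2, {s, sr, ..., sr^8} of size 9.
Character table:
  irrep \ class              {e} (size 1)  {r^1, r^8} (size 2)  {r^2, r^7} (size 2)  {r^3, r^6} (size 2)  {r^4, r^5} (size 2)  {s, sr, ..., sr^8} (size 9)
  chi_1 (triv)               1             1                    1                    1                    1                    1                          
  chi_2 (sign: r->1, s->-1)  1             1                    1                    1                    1                    -1                         
  chi_3 (2d, j=1)            2             2*cos(2*pi/9)        2*cos(4*pi/9)        -1                   -2*cos(pi/9)         0                          
  chi_4 (2d, j=2)            2             2*cos(4*pi/9)        -2*cos(pi/9)         -1                   2*cos(2*pi/9)        0                          
  chi_5 (2d, j=3)            2             -1                   -1                   2                    -1                   0                          
  chi_6 (2d, j=4)            2             -2*cos(pi/9)         2*cos(2*pi/9)        -1                   2*cos(4*pi/9)        0                          

Spot check: chi_1 (triv) on {r^4, r^5} = 1.

Reasoning: D_9 has order 2*9 = 18 with 6 conjugacy classes, hence 6 irreducibles. Sum of squared dims 1 + 1 + 4 + 4 + 4 + 4 = 18 = |G|. Linear characters come from the abelianisation; the 2-dimensional irreps have character r^k -> 2*cos(2*pi*j*k/9), reflections -> 0.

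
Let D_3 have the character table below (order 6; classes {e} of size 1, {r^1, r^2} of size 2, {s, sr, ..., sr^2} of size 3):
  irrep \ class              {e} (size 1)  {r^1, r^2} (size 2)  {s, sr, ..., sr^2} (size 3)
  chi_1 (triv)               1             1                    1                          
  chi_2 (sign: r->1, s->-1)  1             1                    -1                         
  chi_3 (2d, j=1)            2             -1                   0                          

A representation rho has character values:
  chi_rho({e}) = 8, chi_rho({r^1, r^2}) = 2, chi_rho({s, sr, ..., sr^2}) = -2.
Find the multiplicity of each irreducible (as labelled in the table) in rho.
Multiplicities: chi_1: 1, chi_2: 3, chi_3: 2.

Working: Use <chi_rho, chi> = (1/|G|) sum_C |C| * chi_rho(C) * conj(chi(C)) with |G| = 6 for each irreducible chi in the table:
  <chi_rho, chi_1> = (1/6)[1*(8)*conj(1) + 2*(2)*conj(1) + 3*(-2)*conj(1)]
      = (1/6)[(8) + (4) + (-6)] = 6/6 = 1
  <chi_rho, chi_2> = (1/6)[1*(8)*conj(1) + 2*(2)*conj(1) + 3*(-2)*conj(-1)]
      = (1/6)[(8) + (4) + (6)] = 18/6 = 3
  <chi_rho, chi_3> = (1/6)[1*(8)*conj(2) + 2*(2)*conj(-1) + 3*(-2)*conj(0)]
      = (1/6)[(16) + (-4) + (0)] = 12/6 = 2
Dimension check: dim(rho) = sum (mult * dim) = 1*1 + 3*1 + 2*2 = 8 = chi_rho(e) = 8.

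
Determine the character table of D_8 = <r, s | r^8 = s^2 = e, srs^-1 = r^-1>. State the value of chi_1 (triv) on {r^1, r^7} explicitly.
Conjugacy classes: {e} of size 1, {r^4} of size 1, {r^1, r^7} of size 2, {r^2, r^6} of size 2, {r^3, r^5} of size 2, {s, sr^2, ...} of size 4, {sr, sr^3, ...} of size 4.
Character table:
  irrep \ class              {e} (size 1)  {r^4} (size 1)  {r^1, r^7} (size 2)  {r^2, r^6} (size 2)  {r^3, r^5} (size 2)  {s, sr^2, ...} (size 4)  {sr, sr^3, ...} (size 4)
  chi_1 (triv)               1             1               1                    1                    1                    1                        1                       
  chi_2 (sign: r->1, s->-1)  1             1               1                    1                    1                    -1                       -1                      
  chi_3 (r->-1, s->1)        1             1               -1                   1                    -1                   1                        -1                      
  chi_4 (r->-1, s->-1)       1             1               -1                   1                    -1                   -1                       1                       
  chi_5 (2d, j=1)            2             -2              sqrt(2)              0                    -sqrt(2)             0                        0                       
  chi_6 (2d, j=2)            2             2               0                    -2                   0                    0                        0                       
  chi_7 (2d, j=3)            2             -2              -sqrt(2)             0                    sqrt(2)              0                        0                       

Spot check: chi_1 (triv) on {r^1, r^7} = 1.

Details: D_8 has order 2*8 = 16 with 7 conjugacy classes, hence 7 irreducibles. Sum of squared dims 1 + 1 + 1 + 1 + 4 + 4 + 4 = 16 = |G|. Linear characters come from the abelianisation; the 2-dimensional irreps have character r^k -> 2*cos(2*pi*j*k/8), reflections -> 0.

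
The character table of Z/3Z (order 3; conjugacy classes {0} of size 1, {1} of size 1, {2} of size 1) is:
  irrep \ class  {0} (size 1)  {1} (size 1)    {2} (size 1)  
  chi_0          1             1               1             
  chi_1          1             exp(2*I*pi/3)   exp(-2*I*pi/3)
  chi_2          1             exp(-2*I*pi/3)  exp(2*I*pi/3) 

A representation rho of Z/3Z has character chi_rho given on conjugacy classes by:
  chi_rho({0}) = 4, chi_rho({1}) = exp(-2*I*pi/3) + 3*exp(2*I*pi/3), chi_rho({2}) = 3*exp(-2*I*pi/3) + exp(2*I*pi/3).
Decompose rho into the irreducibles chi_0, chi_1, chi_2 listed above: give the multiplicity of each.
Multiplicities: chi_0: 0, chi_1: 3, chi_2: 1.

Proof sketch: Use <chi_rho, chi> = (1/|G|) sum_C |C| * chi_rho(C) * conj(chi(C)) with |G| = 3 for each irreducible chi in the table:
  <chi_rho, chi_0> = (1/3)[1*(4)*conj(1) + 1*(exp(-2*I*pi/3) + 3*exp(2*I*pi/3))*conj(1) + 1*(3*exp(-2*I*pi/3) + exp(2*I*pi/3))*conj(1)]
      = (1/3)[(4) + (exp(-2*I*pi/3) + 3*exp(2*I*pi/3)) + (3*exp(-2*I*pi/3) + exp(2*I*pi/3))] = 0/3 = 0
  <chi_rho, chi_1> = (1/3)[1*(4)*conj(1) + 1*(exp(-2*I*pi/3) + 3*exp(2*I*pi/3))*conj(exp(2*I*pi/3)) + 1*(3*exp(-2*I*pi/3) + exp(2*I*pi/3))*conj(exp(-2*I*pi/3))]
      = (1/3)[(4) + (3 + exp(2*I*pi/3)) + (3 + exp(-2*I*pi/3))] = 9/3 = 3
  <chi_rho, chi_2> = (1/3)[1*(4)*conj(1) + 1*(exp(-2*I*pi/3) + 3*exp(2*I*pi/3))*conj(exp(-2*I*pi/3)) + 1*(3*exp(-2*I*pi/3) + exp(2*I*pi/3))*conj(exp(2*I*pi/3))]
      = (1/3)[(4) + (1 + 3*exp(-2*I*pi/3)) + (1 + 3*exp(2*I*pi/3))] = 3/3 = 1
(Exp terms are combined using exp(i*s)*conj(exp(i*t)) = exp(i*(s-t)), and sums of them are collapsed using the identity that for every m > 1 the m distinct m-th roots of unity sum to 0, e.g. 1 + exp(2*I*pi/3) + exp(-2*I*pi/3) = 0.)
Dimension check: dim(rho) = sum (mult * dim) = 0*1 + 3*1 + 1*1 = 4 = chi_rho(e) = 4.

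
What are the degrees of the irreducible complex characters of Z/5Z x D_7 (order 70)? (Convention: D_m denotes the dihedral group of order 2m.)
Dimensions: 1, 1, 1, 1, 1, 1, 1, 1, 1, 1, 2, 2, 2, 2, 2, 2, 2, 2, 2, 2, 2, 2, 2, 2, 2

Proof sketch: There are 25 irreducibles (= number of conjugacy classes). Their dimensions d_i satisfy sum d_i^2 = |G| = 70: 1 + 1 + 1 + 1 + 1 + 1 + 1 + 1 + 1 + 1 + 4 + 4 + 4 + 4 + 4 + 4 + 4 + 4 + 4 + 4 + 4 + 4 + 4 + 4 + 4 = 70. (For the product with Z/5Z: each of the 5 1-dim characters of Z/5Z tensors with each irrep of D_7, giving 5 copies of each D_7-dimension.)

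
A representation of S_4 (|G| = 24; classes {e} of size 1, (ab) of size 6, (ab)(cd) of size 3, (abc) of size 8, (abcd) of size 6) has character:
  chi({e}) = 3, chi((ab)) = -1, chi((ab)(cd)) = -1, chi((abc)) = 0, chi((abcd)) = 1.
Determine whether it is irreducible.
Irreducible: <chi, chi> = 1.

Working: <chi, chi> = (1/|G|) sum_C |C| * |chi(C)|^2 = (1/24)[1*|3|^2 + 6*|-1|^2 + 3*|-1|^2 + 8*|0|^2 + 6*|1|^2]
  = (1/24)[(9) + (6) + (3) + (0) + (6)] = 24/24 = 1.
A character is irreducible iff <chi, chi> = 1, so this representation is irreducible.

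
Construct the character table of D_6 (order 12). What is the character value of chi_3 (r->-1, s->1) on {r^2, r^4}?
Conjugacy classes: {e} of size 1, {r^3} of size 1, {r^1, r^5} of size 2, {r^2, r^4} of size 2, {s, sr^2, ...} of size 3, {sr, sr^3, ...} of size 3.
Character table:
  irrep \ class              {e} (size 1)  {r^3} (size 1)  {r^1, r^5} (size 2)  {r^2, r^4} (size 2)  {s, sr^2, ...} (size 3)  {sr, sr^3, ...} (size 3)
  chi_1 (triv)               1             1               1                    1                    1                        1                       
  chi_2 (sign: r->1, s->-1)  1             1               1                    1                    -1                       -1                      
  chi_3 (r->-1, s->1)        1             -1              -1                   1                    1                        -1                      
  chi_4 (r->-1, s->-1)       1             -1              -1                   1                    -1                       1                       
  chi_5 (2d, j=1)            2             -2              1                    -1                   0                        0                       
  chi_6 (2d, j=2)            2             2               -1                   -1                   0                        0                       

Spot check: chi_3 (r->-1, s->1) on {r^2, r^4} = 1.

D_6 has order 2*6 = 12 with 6 conjugacy classes, hence 6 irreducibles. Sum of squared dims 1 + 1 + 1 + 1 + 4 + 4 = 12 = |G|. Linear characters come from the abelianisation; the 2-dimensional irreps have character r^k -> 2*cos(2*pi*j*k/6), reflections -> 0.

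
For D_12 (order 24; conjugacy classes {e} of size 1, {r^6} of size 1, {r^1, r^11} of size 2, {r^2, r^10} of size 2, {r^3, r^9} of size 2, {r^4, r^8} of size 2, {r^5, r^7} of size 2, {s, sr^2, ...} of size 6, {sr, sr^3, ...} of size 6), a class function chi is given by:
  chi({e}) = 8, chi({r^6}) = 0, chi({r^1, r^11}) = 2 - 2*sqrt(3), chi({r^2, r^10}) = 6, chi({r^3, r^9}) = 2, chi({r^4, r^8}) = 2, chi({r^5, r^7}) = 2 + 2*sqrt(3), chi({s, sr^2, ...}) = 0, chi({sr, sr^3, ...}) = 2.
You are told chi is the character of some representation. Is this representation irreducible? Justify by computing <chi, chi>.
Not irreducible (reducible): <chi, chi> = 10 > 1.

Working: <chi, chi> = (1/|G|) sum_C |C| * |chi(C)|^2 = (1/24)[1*|8|^2 + 1*|0|^2 + 2*|2 - 2*sqrt(3)|^2 + 2*|6|^2 + 2*|2|^2 + 2*|2|^2 + 2*|2 + 2*sqrt(3)|^2 + 6*|0|^2 + 6*|2|^2]
  = (1/24)[(64) + (0) + (32 - 16*sqrt(3)) + (72) + (8) + (8) + (16*sqrt(3) + 32) + (0) + (24)] = 240/24 = 10.
A character is irreducible iff <chi, chi> = 1, so this representation is reducible.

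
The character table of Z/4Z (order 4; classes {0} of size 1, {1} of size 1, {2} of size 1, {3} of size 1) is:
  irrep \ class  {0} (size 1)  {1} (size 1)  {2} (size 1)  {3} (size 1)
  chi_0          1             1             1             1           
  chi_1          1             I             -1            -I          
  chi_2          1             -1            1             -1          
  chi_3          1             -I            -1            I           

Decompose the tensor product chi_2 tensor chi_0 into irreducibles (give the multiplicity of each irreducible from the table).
chi_2 tensor chi_0 = chi_2 (all other irreducibles have multiplicity 0).

Details: The character of a tensor product is the pointwise product (chi_2 * chi_0)(C) = chi_2(C) * chi_0(C):
  {0}: (1)*(1), {1}: (-1)*(1), {2}: (1)*(1), {3}: (-1)*(1)
so (chi_2 * chi_0) takes values
  {0} -> 1, {1} -> -1, {2} -> 1, {3} -> -1.
Now take the inner product of this character with each irreducible chi from the table, <chi_2*chi_0, chi> = (1/4) sum_C |C| (chi_2*chi_0)(C) conj(chi(C)):
  <chi_2*chi_0, chi_0> = (1/4)[1*(1)*conj(1) + 1*(-1)*conj(1) + 1*(1)*conj(1) + 1*(-1)*conj(1)]
      = (1/4)[(1) + (-1) + (1) + (-1)] = 0/4 = 0
  <chi_2*chi_0, chi_1> = (1/4)[1*(1)*conj(1) + 1*(-1)*conj(I) + 1*(1)*conj(-1) + 1*(-1)*conj(-I)]
      = (1/4)[(1) + (I) + (-1) + (-I)] = 0/4 = 0
  <chi_2*chi_0, chi_2> = (1/4)[1*(1)*conj(1) + 1*(-1)*conj(-1) + 1*(1)*conj(1) + 1*(-1)*conj(-1)]
      = (1/4)[(1) + (1) + (1) + (1)] = 4/4 = 1
  <chi_2*chi_0, chi_3> = (1/4)[1*(1)*conj(1) + 1*(-1)*conj(-I) + 1*(1)*conj(-1) + 1*(-1)*conj(I)]
      = (1/4)[(1) + (-I) + (-1) + (I)] = 0/4 = 0
(Exp terms are combined using exp(i*s)*conj(exp(i*t)) = exp(i*(s-t)), and sums of them are collapsed using the identity that for every m > 1 the m distinct m-th roots of unity sum to 0, e.g. 1 + exp(2*I*pi/3) + exp(-2*I*pi/3) = 0.)
Hence the multiplicities are chi_2: 1. Dimension check: dim(chi_2)*dim(chi_0) = 1*1 = 1 and sum (mult * dim) = 1*1 = 1.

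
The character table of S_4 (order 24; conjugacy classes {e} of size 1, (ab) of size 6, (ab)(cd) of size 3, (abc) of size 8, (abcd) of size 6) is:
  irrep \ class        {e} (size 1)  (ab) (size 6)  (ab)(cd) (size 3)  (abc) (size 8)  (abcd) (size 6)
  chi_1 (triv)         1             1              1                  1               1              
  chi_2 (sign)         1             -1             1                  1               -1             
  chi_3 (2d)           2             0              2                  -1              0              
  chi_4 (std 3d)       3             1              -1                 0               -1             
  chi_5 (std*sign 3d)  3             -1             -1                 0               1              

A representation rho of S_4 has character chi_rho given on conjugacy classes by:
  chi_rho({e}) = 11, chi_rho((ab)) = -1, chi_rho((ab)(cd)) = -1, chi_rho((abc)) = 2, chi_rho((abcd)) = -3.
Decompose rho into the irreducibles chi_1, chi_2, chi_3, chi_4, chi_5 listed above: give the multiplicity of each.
Multiplicities: chi_1: 0, chi_2: 2, chi_3: 0, chi_4: 2, chi_5: 1.

Use <chi_rho, chi> = (1/|G|) sum_C |C| * chi_rho(C) * conj(chi(C)) with |G| = 24 for each irreducible chi in the table:
  <chi_rho, chi_1> = (1/24)[1*(11)*conj(1) + 6*(-1)*conj(1) + 3*(-1)*conj(1) + 8*(2)*conj(1) + 6*(-3)*conj(1)]
      = (1/24)[(11) + (-6) + (-3) + (16) + (-18)] = 0/24 = 0
  <chi_rho, chi_2> = (1/24)[1*(11)*conj(1) + 6*(-1)*conj(-1) + 3*(-1)*conj(1) + 8*(2)*conj(1) + 6*(-3)*conj(-1)]
      = (1/24)[(11) + (6) + (-3) + (16) + (18)] = 48/24 = 2
  <chi_rho, chi_3> = (1/24)[1*(11)*conj(2) + 6*(-1)*conj(0) + 3*(-1)*conj(2) + 8*(2)*conj(-1) + 6*(-3)*conj(0)]
      = (1/24)[(22) + (0) + (-6) + (-16) + (0)] = 0/24 = 0
  <chi_rho, chi_4> = (1/24)[1*(11)*conj(3) + 6*(-1)*conj(1) + 3*(-1)*conj(-1) + 8*(2)*conj(0) + 6*(-3)*conj(-1)]
      = (1/24)[(33) + (-6) + (3) + (0) + (18)] = 48/24 = 2
  <chi_rho, chi_5> = (1/24)[1*(11)*conj(3) + 6*(-1)*conj(-1) + 3*(-1)*conj(-1) + 8*(2)*conj(0) + 6*(-3)*conj(1)]
      = (1/24)[(33) + (6) + (3) + (0) + (-18)] = 24/24 = 1
Dimension check: dim(rho) = sum (mult * dim) = 0*1 + 2*1 + 0*2 + 2*3 + 1*3 = 11 = chi_rho(e) = 11.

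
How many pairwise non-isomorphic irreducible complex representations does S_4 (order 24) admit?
5

Proof sketch: The number of irreducible complex representations of a finite group equals its number of conjugacy classes. Conjugacy classes in S_4 correspond to cycle types, i.e. partitions of 4; there are p(4) = 5 of them, so S_4 (order 24) has exactly 5 irreducible complex representations.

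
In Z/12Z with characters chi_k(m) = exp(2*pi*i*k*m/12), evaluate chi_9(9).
chi_9(9) = zeta_12^81 = -I

Derivation: chi_9(9) = zeta_12^(9*9) = zeta_12^81. Since zeta_12^12 = 1, this equals zeta_12^9 = exp(2*pi*i*9/12) = -I.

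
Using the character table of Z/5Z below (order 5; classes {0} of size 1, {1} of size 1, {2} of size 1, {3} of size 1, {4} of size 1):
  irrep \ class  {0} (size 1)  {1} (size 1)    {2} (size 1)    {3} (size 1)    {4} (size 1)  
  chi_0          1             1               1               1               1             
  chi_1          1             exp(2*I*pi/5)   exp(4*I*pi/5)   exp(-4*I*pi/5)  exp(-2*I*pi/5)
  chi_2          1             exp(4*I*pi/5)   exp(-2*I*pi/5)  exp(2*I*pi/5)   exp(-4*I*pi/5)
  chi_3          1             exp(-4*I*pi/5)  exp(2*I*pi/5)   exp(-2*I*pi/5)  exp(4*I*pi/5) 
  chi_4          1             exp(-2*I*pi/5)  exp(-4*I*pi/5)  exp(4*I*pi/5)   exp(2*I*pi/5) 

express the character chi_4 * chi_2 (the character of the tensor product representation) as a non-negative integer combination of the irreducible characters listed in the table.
chi_4 tensor chi_2 = chi_1 (all other irreducibles have multiplicity 0).

Explanation: The character of a tensor product is the pointwise product (chi_4 * chi_2)(C) = chi_4(C) * chi_2(C):
  {0}: (1)*(1), {1}: (exp(-2*I*pi/5))*(exp(4*I*pi/5)), {2}: (exp(-4*I*pi/5))*(exp(-2*I*pi/5)), {3}: (exp(4*I*pi/5))*(exp(2*I*pi/5)), {4}: (exp(2*I*pi/5))*(exp(-4*I*pi/5))
so (chi_4 * chi_2) takes values
  {0} -> 1, {1} -> exp(2*I*pi/5), {2} -> exp(4*I*pi/5), {3} -> exp(-4*I*pi/5), {4} -> exp(-2*I*pi/5).
Now take the inner product of this character with each irreducible chi from the table, <chi_4*chi_2, chi> = (1/5) sum_C |C| (chi_4*chi_2)(C) conj(chi(C)):
  <chi_4*chi_2, chi_0> = (1/5)[1*(1)*conj(1) + 1*(exp(2*I*pi/5))*conj(1) + 1*(exp(4*I*pi/5))*conj(1) + 1*(exp(-4*I*pi/5))*conj(1) + 1*(exp(-2*I*pi/5))*conj(1)]
      = (1/5)[(1) + (exp(2*I*pi/5)) + (exp(4*I*pi/5)) + (exp(-4*I*pi/5)) + (exp(-2*I*pi/5))] = 0/5 = 0
  <chi_4*chi_2, chi_1> = (1/5)[1*(1)*conj(1) + 1*(exp(2*I*pi/5))*conj(exp(2*I*pi/5)) + 1*(exp(4*I*pi/5))*conj(exp(4*I*pi/5)) + 1*(exp(-4*I*pi/5))*conj(exp(-4*I*pi/5)) + 1*(exp(-2*I*pi/5))*conj(exp(-2*I*pi/5))]
      = (1/5)[(1) + (1) + (1) + (1) + (1)] = 5/5 = 1
  <chi_4*chi_2, chi_2> = (1/5)[1*(1)*conj(1) + 1*(exp(2*I*pi/5))*conj(exp(4*I*pi/5)) + 1*(exp(4*I*pi/5))*conj(exp(-2*I*pi/5)) + 1*(exp(-4*I*pi/5))*conj(exp(2*I*pi/5)) + 1*(exp(-2*I*pi/5))*conj(exp(-4*I*pi/5))]
      = (1/5)[(1) + (exp(-2*I*pi/5)) + (exp(-4*I*pi/5)) + (exp(4*I*pi/5)) + (exp(2*I*pi/5))] = 0/5 = 0
  <chi_4*chi_2, chi_3> = (1/5)[1*(1)*conj(1) + 1*(exp(2*I*pi/5))*conj(exp(-4*I*pi/5)) + 1*(exp(4*I*pi/5))*conj(exp(2*I*pi/5)) + 1*(exp(-4*I*pi/5))*conj(exp(-2*I*pi/5)) + 1*(exp(-2*I*pi/5))*conj(exp(4*I*pi/5))]
      = (1/5)[(1) + (exp(-4*I*pi/5)) + (exp(2*I*pi/5)) + (exp(-2*I*pi/5)) + (exp(4*I*pi/5))] = 0/5 = 0
  <chi_4*chi_2, chi_4> = (1/5)[1*(1)*conj(1) + 1*(exp(2*I*pi/5))*conj(exp(-2*I*pi/5)) + 1*(exp(4*I*pi/5))*conj(exp(-4*I*pi/5)) + 1*(exp(-4*I*pi/5))*conj(exp(4*I*pi/5)) + 1*(exp(-2*I*pi/5))*conj(exp(2*I*pi/5))]
      = (1/5)[(1) + (exp(4*I*pi/5)) + (exp(-2*I*pi/5)) + (exp(2*I*pi/5)) + (exp(-4*I*pi/5))] = 0/5 = 0
(Exp terms are combined using exp(i*s)*conj(exp(i*t)) = exp(i*(s-t)), and sums of them are collapsed using the identity that for every m > 1 the m distinct m-th roots of unity sum to 0, e.g. 1 + exp(2*I*pi/3) + exp(-2*I*pi/3) = 0.)
Hence the multiplicities are chi_1: 1. Dimension check: dim(chi_4)*dim(chi_2) = 1*1 = 1 and sum (mult * dim) = 1*1 = 1.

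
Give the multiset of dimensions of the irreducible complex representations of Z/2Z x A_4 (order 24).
Dimensions: 1, 1, 1, 1, 1, 1, 3, 3

Justification: There are 8 irreducibles (= number of conjugacy classes). Their dimensions d_i satisfy sum d_i^2 = |G| = 24: 1 + 1 + 1 + 1 + 1 + 1 + 9 + 9 = 24. (For the product with Z/2Z: each of the 2 1-dim characters of Z/2Z tensors with each irrep of A_4, giving 2 copies of each A_4-dimension.)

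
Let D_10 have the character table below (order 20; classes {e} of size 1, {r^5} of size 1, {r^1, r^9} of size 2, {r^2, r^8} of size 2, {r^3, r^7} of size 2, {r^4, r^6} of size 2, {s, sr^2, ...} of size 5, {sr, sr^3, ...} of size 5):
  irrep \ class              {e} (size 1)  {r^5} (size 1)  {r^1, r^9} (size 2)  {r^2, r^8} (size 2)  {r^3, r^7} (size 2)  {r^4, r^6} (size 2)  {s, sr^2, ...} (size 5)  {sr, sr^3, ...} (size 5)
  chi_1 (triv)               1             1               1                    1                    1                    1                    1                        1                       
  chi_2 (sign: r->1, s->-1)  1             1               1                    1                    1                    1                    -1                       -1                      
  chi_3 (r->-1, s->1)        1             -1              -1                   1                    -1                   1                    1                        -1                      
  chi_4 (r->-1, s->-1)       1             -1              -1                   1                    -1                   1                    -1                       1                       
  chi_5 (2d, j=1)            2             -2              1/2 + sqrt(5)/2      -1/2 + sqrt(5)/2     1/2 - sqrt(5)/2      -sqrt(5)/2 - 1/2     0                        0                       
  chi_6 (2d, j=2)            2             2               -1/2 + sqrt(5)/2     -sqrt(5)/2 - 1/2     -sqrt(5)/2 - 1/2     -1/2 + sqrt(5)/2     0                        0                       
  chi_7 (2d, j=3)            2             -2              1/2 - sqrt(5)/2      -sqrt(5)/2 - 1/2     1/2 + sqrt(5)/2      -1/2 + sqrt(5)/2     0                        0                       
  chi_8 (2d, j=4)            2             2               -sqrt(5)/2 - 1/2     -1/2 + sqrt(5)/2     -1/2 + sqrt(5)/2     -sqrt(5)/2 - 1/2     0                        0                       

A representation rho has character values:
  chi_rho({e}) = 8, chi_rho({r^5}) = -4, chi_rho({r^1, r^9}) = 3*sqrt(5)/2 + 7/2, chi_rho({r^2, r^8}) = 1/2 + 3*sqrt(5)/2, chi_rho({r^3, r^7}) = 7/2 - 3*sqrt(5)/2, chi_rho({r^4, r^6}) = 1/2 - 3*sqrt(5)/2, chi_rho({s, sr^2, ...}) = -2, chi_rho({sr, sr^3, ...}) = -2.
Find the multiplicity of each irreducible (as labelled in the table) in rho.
Multiplicities: chi_1: 0, chi_2: 2, chi_3: 0, chi_4: 0, chi_5: 3, chi_6: 0, chi_7: 0, chi_8: 0.

Details: Use <chi_rho, chi> = (1/|G|) sum_C |C| * chi_rho(C) * conj(chi(C)) with |G| = 20 for each irreducible chi in the table:
  <chi_rho, chi_1> = (1/20)[1*(8)*conj(1) + 1*(-4)*conj(1) + 2*(3*sqrt(5)/2 + 7/2)*conj(1) + 2*(1/2 + 3*sqrt(5)/2)*conj(1) + 2*(7/2 - 3*sqrt(5)/2)*conj(1) + 2*(1/2 - 3*sqrt(5)/2)*conj(1) + 5*(-2)*conj(1) + 5*(-2)*conj(1)]
      = (1/20)[(8) + (-4) + (3*sqrt(5) + 7) + (1 + 3*sqrt(5)) + (7 - 3*sqrt(5)) + (1 - 3*sqrt(5)) + (-10) + (-10)] = 0/20 = 0
  <chi_rho, chi_2> = (1/20)[1*(8)*conj(1) + 1*(-4)*conj(1) + 2*(3*sqrt(5)/2 + 7/2)*conj(1) + 2*(1/2 + 3*sqrt(5)/2)*conj(1) + 2*(7/2 - 3*sqrt(5)/2)*conj(1) + 2*(1/2 - 3*sqrt(5)/2)*conj(1) + 5*(-2)*conj(-1) + 5*(-2)*conj(-1)]
      = (1/20)[(8) + (-4) + (3*sqrt(5) + 7) + (1 + 3*sqrt(5)) + (7 - 3*sqrt(5)) + (1 - 3*sqrt(5)) + (10) + (10)] = 40/20 = 2
  <chi_rho, chi_3> = (1/20)[1*(8)*conj(1) + 1*(-4)*conj(-1) + 2*(3*sqrt(5)/2 + 7/2)*conj(-1) + 2*(1/2 + 3*sqrt(5)/2)*conj(1) + 2*(7/2 - 3*sqrt(5)/2)*conj(-1) + 2*(1/2 - 3*sqrt(5)/2)*conj(1) + 5*(-2)*conj(1) + 5*(-2)*conj(-1)]
      = (1/20)[(8) + (4) + (-7 - 3*sqrt(5)) + (1 + 3*sqrt(5)) + (-7 + 3*sqrt(5)) + (1 - 3*sqrt(5)) + (-10) + (10)] = 0/20 = 0
  <chi_rho, chi_4> = (1/20)[1*(8)*conj(1) + 1*(-4)*conj(-1) + 2*(3*sqrt(5)/2 + 7/2)*conj(-1) + 2*(1/2 + 3*sqrt(5)/2)*conj(1) + 2*(7/2 - 3*sqrt(5)/2)*conj(-1) + 2*(1/2 - 3*sqrt(5)/2)*conj(1) + 5*(-2)*conj(-1) + 5*(-2)*conj(1)]
      = (1/20)[(8) + (4) + (-7 - 3*sqrt(5)) + (1 + 3*sqrt(5)) + (-7 + 3*sqrt(5)) + (1 - 3*sqrt(5)) + (10) + (-10)] = 0/20 = 0
  <chi_rho, chi_5> = (1/20)[1*(8)*conj(2) + 1*(-4)*conj(-2) + 2*(3*sqrt(5)/2 + 7/2)*conj(1/2 + sqrt(5)/2) + 2*(1/2 + 3*sqrt(5)/2)*conj(-1/2 + sqrt(5)/2) + 2*(7/2 - 3*sqrt(5)/2)*conj(1/2 - sqrt(5)/2) + 2*(1/2 - 3*sqrt(5)/2)*conj(-sqrt(5)/2 - 1/2) + 5*(-2)*conj(0) + 5*(-2)*conj(0)]
      = (1/20)[(16) + (8) + (11 + 5*sqrt(5)) + (7 - sqrt(5)) + (11 - 5*sqrt(5)) + (sqrt(5) + 7) + (0) + (0)] = 60/20 = 3
  <chi_rho, chi_6> = (1/20)[1*(8)*conj(2) + 1*(-4)*conj(2) + 2*(3*sqrt(5)/2 + 7/2)*conj(-1/2 + sqrt(5)/2) + 2*(1/2 + 3*sqrt(5)/2)*conj(-sqrt(5)/2 - 1/2) + 2*(7/2 - 3*sqrt(5)/2)*conj(-sqrt(5)/2 - 1/2) + 2*(1/2 - 3*sqrt(5)/2)*conj(-1/2 + sqrt(5)/2) + 5*(-2)*conj(0) + 5*(-2)*conj(0)]
      = (1/20)[(16) + (-8) + (4 + 2*sqrt(5)) + (-8 - 2*sqrt(5)) + (4 - 2*sqrt(5)) + (-8 + 2*sqrt(5)) + (0) + (0)] = 0/20 = 0
  <chi_rho, chi_7> = (1/20)[1*(8)*conj(2) + 1*(-4)*conj(-2) + 2*(3*sqrt(5)/2 + 7/2)*conj(1/2 - sqrt(5)/2) + 2*(1/2 + 3*sqrt(5)/2)*conj(-sqrt(5)/2 - 1/2) + 2*(7/2 - 3*sqrt(5)/2)*conj(1/2 + sqrt(5)/2) + 2*(1/2 - 3*sqrt(5)/2)*conj(-1/2 + sqrt(5)/2) + 5*(-2)*conj(0) + 5*(-2)*conj(0)]
      = (1/20)[(16) + (8) + (-2*sqrt(5) - 4) + (-8 - 2*sqrt(5)) + (-4 + 2*sqrt(5)) + (-8 + 2*sqrt(5)) + (0) + (0)] = 0/20 = 0
  <chi_rho, chi_8> = (1/20)[1*(8)*conj(2) + 1*(-4)*conj(2) + 2*(3*sqrt(5)/2 + 7/2)*conj(-sqrt(5)/2 - 1/2) + 2*(1/2 + 3*sqrt(5)/2)*conj(-1/2 + sqrt(5)/2) + 2*(7/2 - 3*sqrt(5)/2)*conj(-1/2 + sqrt(5)/2) + 2*(1/2 - 3*sqrt(5)/2)*conj(-sqrt(5)/2 - 1/2) + 5*(-2)*conj(0) + 5*(-2)*conj(0)]
      = (1/20)[(16) + (-8) + (-5*sqrt(5) - 11) + (7 - sqrt(5)) + (-11 + 5*sqrt(5)) + (sqrt(5) + 7) + (0) + (0)] = 0/20 = 0
Dimension check: dim(rho) = sum (mult * dim) = 0*1 + 2*1 + 0*1 + 0*1 + 3*2 + 0*2 + 0*2 + 0*2 = 8 = chi_rho(e) = 8.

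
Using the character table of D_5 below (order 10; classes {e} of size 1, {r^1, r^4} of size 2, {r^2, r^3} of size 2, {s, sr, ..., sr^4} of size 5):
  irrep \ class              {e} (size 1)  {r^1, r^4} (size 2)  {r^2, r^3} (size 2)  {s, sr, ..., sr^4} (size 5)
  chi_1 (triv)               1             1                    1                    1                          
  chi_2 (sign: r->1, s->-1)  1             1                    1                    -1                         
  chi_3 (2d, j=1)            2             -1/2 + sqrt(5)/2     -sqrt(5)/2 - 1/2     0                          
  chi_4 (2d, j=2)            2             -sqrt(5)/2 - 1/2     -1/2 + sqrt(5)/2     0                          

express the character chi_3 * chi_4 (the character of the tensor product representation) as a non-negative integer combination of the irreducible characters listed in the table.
chi_3 tensor chi_4 = chi_3 + chi_4 (all other irreducibles have multiplicity 0).

Derivation: The character of a tensor product is the pointwise product (chi_3 * chi_4)(C) = chi_3(C) * chi_4(C):
  {e}: (2)*(2), {r^1, r^4}: (-1/2 + sqrt(5)/2)*(-sqrt(5)/2 - 1/2), {r^2, r^3}: (-sqrt(5)/2 - 1/2)*(-1/2 + sqrt(5)/2), {s, sr, ..., sr^4}: (0)*(0)
so (chi_3 * chi_4) takes values
  {e} -> 4, {r^1, r^4} -> -1, {r^2, r^3} -> -1, {s, sr, ..., sr^4} -> 0.
Now take the inner product of this character with each irreducible chi from the table, <chi_3*chi_4, chi> = (1/10) sum_C |C| (chi_3*chi_4)(C) conj(chi(C)):
  <chi_3*chi_4, chi_1> = (1/10)[1*(4)*conj(1) + 2*(-1)*conj(1) + 2*(-1)*conj(1) + 5*(0)*conj(1)]
      = (1/10)[(4) + (-2) + (-2) + (0)] = 0/10 = 0
  <chi_3*chi_4, chi_2> = (1/10)[1*(4)*conj(1) + 2*(-1)*conj(1) + 2*(-1)*conj(1) + 5*(0)*conj(-1)]
      = (1/10)[(4) + (-2) + (-2) + (0)] = 0/10 = 0
  <chi_3*chi_4, chi_3> = (1/10)[1*(4)*conj(2) + 2*(-1)*conj(-1/2 + sqrt(5)/2) + 2*(-1)*conj(-sqrt(5)/2 - 1/2) + 5*(0)*conj(0)]
      = (1/10)[(8) + (1 - sqrt(5)) + (1 + sqrt(5)) + (0)] = 10/10 = 1
  <chi_3*chi_4, chi_4> = (1/10)[1*(4)*conj(2) + 2*(-1)*conj(-sqrt(5)/2 - 1/2) + 2*(-1)*conj(-1/2 + sqrt(5)/2) + 5*(0)*conj(0)]
      = (1/10)[(8) + (1 + sqrt(5)) + (1 - sqrt(5)) + (0)] = 10/10 = 1
Hence the multiplicities are chi_3: 1, chi_4: 1. Dimension check: dim(chi_3)*dim(chi_4) = 2*2 = 4 and sum (mult * dim) = 1*2 + 1*2 = 4.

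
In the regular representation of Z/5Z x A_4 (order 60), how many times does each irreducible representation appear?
Each irreducible V_i of dimension d_i appears with multiplicity d_i, i.e. rho_reg = (direct sum over all irreducibles V_i) d_i V_i. The irreducible dimensions for Z/5Z x A_4 are 1, 1, 1, 1, 1, 1, 1, 1, 1, 1, 1, 1, 1, 1, 1, 3, 3, 3, 3, 3: 15 irreducibles of dimension 1, each with multiplicity 1; 5 irreducibles of dimension 3, each with multiplicity 3. Total dimension 15*1*1 + 5*3*3 = 60 = |G|.

Argument: General theorem: in the regular representation of a finite group G, each irreducible appears with multiplicity equal to its dimension. Check: dim(rho_reg) = sum d_i^2 = 1 + 1 + 1 + 1 + 1 + 1 + 1 + 1 + 1 + 1 + 1 + 1 + 1 + 1 + 1 + 9 + 9 + 9 + 9 + 9 = 60 = |G|.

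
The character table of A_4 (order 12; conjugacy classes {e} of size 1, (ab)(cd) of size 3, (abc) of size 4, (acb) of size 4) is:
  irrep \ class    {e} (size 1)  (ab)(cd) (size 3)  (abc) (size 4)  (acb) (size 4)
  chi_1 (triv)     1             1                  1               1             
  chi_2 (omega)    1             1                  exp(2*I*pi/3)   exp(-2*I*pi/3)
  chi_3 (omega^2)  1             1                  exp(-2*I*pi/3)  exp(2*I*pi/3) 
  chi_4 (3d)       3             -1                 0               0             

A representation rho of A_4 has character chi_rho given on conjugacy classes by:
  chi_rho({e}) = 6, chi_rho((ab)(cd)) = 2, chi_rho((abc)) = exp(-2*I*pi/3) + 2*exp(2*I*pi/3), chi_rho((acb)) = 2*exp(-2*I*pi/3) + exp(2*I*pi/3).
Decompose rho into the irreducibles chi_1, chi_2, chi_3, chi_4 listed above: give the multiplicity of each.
Multiplicities: chi_1: 0, chi_2: 2, chi_3: 1, chi_4: 1.

Explanation: Use <chi_rho, chi> = (1/|G|) sum_C |C| * chi_rho(C) * conj(chi(C)) with |G| = 12 for each irreducible chi in the table:
  <chi_rho, chi_1> = (1/12)[1*(6)*conj(1) + 3*(2)*conj(1) + 4*(exp(-2*I*pi/3) + 2*exp(2*I*pi/3))*conj(1) + 4*(2*exp(-2*I*pi/3) + exp(2*I*pi/3))*conj(1)]
      = (1/12)[(6) + (6) + (4*exp(-2*I*pi/3) + 8*exp(2*I*pi/3)) + (8*exp(-2*I*pi/3) + 4*exp(2*I*pi/3))] = 0/12 = 0
  <chi_rho, chi_2> = (1/12)[1*(6)*conj(1) + 3*(2)*conj(1) + 4*(exp(-2*I*pi/3) + 2*exp(2*I*pi/3))*conj(exp(2*I*pi/3)) + 4*(2*exp(-2*I*pi/3) + exp(2*I*pi/3))*conj(exp(-2*I*pi/3))]
      = (1/12)[(6) + (6) + (8 + 4*exp(2*I*pi/3)) + (8 + 4*exp(-2*I*pi/3))] = 24/12 = 2
  <chi_rho, chi_3> = (1/12)[1*(6)*conj(1) + 3*(2)*conj(1) + 4*(exp(-2*I*pi/3) + 2*exp(2*I*pi/3))*conj(exp(-2*I*pi/3)) + 4*(2*exp(-2*I*pi/3) + exp(2*I*pi/3))*conj(exp(2*I*pi/3))]
      = (1/12)[(6) + (6) + (4 + 8*exp(-2*I*pi/3)) + (4 + 8*exp(2*I*pi/3))] = 12/12 = 1
  <chi_rho, chi_4> = (1/12)[1*(6)*conj(3) + 3*(2)*conj(-1) + 4*(exp(-2*I*pi/3) + 2*exp(2*I*pi/3))*conj(0) + 4*(2*exp(-2*I*pi/3) + exp(2*I*pi/3))*conj(0)]
      = (1/12)[(18) + (-6) + (0) + (0)] = 12/12 = 1
(Exp terms are combined using exp(i*s)*conj(exp(i*t)) = exp(i*(s-t)), and sums of them are collapsed using the identity that for every m > 1 the m distinct m-th roots of unity sum to 0, e.g. 1 + exp(2*I*pi/3) + exp(-2*I*pi/3) = 0.)
Dimension check: dim(rho) = sum (mult * dim) = 0*1 + 2*1 + 1*1 + 1*3 = 6 = chi_rho(e) = 6.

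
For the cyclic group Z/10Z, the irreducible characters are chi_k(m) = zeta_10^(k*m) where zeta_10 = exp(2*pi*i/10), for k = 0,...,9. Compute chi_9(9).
chi_9(9) = zeta_10^81 = exp(I*pi/5)

Details: chi_9(9) = zeta_10^(9*9) = zeta_10^81. Since zeta_10^10 = 1, this equals zeta_10^1 = exp(2*pi*i*1/10) = exp(I*pi/5).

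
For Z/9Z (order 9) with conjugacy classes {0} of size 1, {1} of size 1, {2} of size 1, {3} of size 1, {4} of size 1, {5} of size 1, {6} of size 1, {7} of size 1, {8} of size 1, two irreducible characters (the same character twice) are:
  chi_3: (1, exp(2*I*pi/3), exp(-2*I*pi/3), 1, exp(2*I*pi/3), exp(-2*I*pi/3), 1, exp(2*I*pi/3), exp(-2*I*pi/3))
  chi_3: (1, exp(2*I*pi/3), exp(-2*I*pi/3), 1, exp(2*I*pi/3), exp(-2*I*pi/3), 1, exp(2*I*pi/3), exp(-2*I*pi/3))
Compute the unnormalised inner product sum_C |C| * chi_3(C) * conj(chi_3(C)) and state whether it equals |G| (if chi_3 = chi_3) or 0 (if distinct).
Sum = 9 = |G| = 9; so <chi_3, chi_3> = 1 (norm-1 confirms irreducibility).

Why: Compute term by term over conjugacy classes (|C| * chi_3(C) * conj(chi_3(C))):
  1*(1)*conj(1) + 1*(exp(2*I*pi/3))*conj(exp(2*I*pi/3)) + 1*(exp(-2*I*pi/3))*conj(exp(-2*I*pi/3)) + 1*(1)*conj(1) + 1*(exp(2*I*pi/3))*conj(exp(2*I*pi/3)) + 1*(exp(-2*I*pi/3))*conj(exp(-2*I*pi/3)) + 1*(1)*conj(1) + 1*(exp(2*I*pi/3))*conj(exp(2*I*pi/3)) + 1*(exp(-2*I*pi/3))*conj(exp(-2*I*pi/3))
  = (1) + (1) + (1) + (1) + (1) + (1) + (1) + (1) + (1)
  = 9.
(Exp terms are combined using exp(i*s)*conj(exp(i*t)) = exp(i*(s-t)), and sums of them are collapsed using the identity that for every m > 1 the m distinct m-th roots of unity sum to 0, e.g. 1 + exp(2*I*pi/3) + exp(-2*I*pi/3) = 0.)
Dividing by |G| = 9 gives 9/9 = 1, matching the row-orthogonality relation <chi_3, chi_3> = [chi_3 = chi_3].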